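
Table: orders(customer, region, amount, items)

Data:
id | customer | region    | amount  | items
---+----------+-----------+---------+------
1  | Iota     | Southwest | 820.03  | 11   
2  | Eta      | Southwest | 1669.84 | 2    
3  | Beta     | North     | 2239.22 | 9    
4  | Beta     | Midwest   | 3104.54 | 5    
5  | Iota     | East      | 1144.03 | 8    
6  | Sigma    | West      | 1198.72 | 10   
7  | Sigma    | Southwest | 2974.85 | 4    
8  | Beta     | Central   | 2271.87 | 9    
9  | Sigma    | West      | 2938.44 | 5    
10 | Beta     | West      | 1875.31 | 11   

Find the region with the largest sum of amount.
SELECT region, SUM(amount) as val
FROM orders
GROUP BY region
ORDER BY val DESC
LIMIT 1

Result: West with sum(amount) = 6012.47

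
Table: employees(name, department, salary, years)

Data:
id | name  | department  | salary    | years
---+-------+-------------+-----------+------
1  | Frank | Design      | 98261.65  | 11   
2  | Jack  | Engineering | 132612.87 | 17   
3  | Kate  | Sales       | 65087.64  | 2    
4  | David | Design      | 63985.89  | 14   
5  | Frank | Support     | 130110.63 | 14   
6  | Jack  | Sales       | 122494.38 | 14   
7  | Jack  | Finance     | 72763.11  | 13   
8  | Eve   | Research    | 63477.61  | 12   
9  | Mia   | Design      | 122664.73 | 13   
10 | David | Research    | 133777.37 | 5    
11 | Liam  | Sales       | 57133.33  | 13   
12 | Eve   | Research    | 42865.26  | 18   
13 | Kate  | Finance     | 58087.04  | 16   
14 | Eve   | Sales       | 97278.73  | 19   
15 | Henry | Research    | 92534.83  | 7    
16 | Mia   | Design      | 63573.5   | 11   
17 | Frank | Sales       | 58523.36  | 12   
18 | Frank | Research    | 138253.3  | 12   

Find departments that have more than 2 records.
SELECT department, COUNT(*) as cnt
FROM employees
GROUP BY department
HAVING COUNT(*) > 2

Result:
  Design: 4
  Research: 5
  Sales: 5

Note: HAVING filters groups after aggregation, WHERE filters rows before.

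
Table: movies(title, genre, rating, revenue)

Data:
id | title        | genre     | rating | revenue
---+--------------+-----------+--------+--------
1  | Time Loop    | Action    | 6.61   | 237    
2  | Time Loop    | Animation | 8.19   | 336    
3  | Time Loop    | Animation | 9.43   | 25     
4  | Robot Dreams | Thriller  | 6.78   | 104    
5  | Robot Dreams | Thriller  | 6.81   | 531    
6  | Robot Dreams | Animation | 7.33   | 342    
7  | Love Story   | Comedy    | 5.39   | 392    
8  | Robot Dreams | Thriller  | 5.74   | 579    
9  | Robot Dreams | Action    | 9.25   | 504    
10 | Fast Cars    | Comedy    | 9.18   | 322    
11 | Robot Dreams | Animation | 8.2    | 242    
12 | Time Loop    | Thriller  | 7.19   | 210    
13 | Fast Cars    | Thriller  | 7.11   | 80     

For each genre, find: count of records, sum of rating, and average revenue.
SELECT genre,
       COUNT(*) as cnt,
       SUM(rating) as total_rating,
       AVG(revenue) as avg_revenue
FROM movies
GROUP BY genre

Result:
  Action: 2 records, 15.86 total rating, 370.50 avg revenue
  Animation: 4 records, 33.15 total rating, 236.25 avg revenue
  Comedy: 2 records, 14.57 total rating, 357.00 avg revenue
  Thriller: 5 records, 33.63 total rating, 300.80 avg revenue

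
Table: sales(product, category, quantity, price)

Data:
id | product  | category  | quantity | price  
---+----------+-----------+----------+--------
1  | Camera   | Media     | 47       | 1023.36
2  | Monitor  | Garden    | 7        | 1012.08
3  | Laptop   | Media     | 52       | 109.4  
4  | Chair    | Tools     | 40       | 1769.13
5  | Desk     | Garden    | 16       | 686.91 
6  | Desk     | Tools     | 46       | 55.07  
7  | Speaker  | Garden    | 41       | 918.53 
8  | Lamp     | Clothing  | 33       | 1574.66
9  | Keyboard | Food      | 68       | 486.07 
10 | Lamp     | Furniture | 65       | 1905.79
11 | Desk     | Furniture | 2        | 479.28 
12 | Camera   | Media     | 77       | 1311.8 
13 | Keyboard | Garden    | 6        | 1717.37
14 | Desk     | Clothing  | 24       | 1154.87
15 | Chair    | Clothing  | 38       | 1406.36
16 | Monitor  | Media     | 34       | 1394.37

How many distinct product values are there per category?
SELECT category, COUNT(DISTINCT product)
FROM sales
GROUP BY category

Result:
  Clothing: 3 distinct
  Food: 1 distinct
  Furniture: 2 distinct
  Garden: 4 distinct
  Media: 3 distinct
  Tools: 2 distinct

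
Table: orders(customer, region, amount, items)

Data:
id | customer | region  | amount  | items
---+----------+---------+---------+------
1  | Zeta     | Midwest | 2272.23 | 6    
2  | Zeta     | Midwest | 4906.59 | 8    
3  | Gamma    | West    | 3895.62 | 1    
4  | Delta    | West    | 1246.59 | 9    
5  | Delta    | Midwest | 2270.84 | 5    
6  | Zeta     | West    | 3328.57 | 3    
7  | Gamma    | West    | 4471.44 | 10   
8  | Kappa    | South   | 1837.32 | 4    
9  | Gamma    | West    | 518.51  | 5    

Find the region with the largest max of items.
SELECT region, MAX(items) as val
FROM orders
GROUP BY region
ORDER BY val DESC
LIMIT 1

Result: West with max(items) = 10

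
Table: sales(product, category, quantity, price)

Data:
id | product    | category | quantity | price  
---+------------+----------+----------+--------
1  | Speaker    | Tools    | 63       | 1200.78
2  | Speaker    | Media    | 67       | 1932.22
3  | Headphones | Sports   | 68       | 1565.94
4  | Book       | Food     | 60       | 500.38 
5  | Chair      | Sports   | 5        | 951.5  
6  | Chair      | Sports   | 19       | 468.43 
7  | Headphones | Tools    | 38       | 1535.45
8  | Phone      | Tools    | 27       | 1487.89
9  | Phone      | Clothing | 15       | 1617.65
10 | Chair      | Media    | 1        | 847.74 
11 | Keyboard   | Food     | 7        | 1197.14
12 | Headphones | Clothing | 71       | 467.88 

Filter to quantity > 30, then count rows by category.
SELECT category, COUNT(*)
FROM sales
WHERE quantity > 30
GROUP BY category

Note: WHERE filters rows before grouping.

Result:
  Clothing: 1
  Food: 1
  Media: 1
  Sports: 1
  Tools: 2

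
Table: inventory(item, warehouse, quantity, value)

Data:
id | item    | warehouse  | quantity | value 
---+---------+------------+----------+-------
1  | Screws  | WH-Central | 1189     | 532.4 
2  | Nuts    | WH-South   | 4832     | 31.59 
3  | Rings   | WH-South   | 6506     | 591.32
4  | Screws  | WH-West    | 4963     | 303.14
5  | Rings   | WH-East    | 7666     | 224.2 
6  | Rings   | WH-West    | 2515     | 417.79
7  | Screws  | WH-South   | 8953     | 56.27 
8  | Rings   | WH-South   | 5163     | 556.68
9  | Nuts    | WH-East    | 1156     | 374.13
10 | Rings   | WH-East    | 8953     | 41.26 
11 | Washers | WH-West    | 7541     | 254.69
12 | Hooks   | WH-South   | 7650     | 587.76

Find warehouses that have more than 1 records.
SELECT warehouse, COUNT(*) as cnt
FROM inventory
GROUP BY warehouse
HAVING COUNT(*) > 1

Result:
  WH-East: 3
  WH-South: 5
  WH-West: 3

Note: HAVING filters groups after aggregation, WHERE filters rows before.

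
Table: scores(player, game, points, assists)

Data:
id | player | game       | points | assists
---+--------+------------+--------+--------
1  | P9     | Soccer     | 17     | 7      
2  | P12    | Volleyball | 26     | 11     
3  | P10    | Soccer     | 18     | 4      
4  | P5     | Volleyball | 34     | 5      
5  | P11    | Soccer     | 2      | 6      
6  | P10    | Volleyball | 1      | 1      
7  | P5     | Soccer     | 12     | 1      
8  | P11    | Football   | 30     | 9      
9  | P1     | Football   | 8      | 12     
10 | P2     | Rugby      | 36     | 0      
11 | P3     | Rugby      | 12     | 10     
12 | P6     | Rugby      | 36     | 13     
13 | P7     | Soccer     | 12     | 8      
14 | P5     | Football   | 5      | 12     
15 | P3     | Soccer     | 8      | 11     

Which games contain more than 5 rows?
SELECT game, COUNT(*) as cnt
FROM scores
GROUP BY game
HAVING COUNT(*) > 5

Result:
  Soccer: 6

Note: HAVING filters groups after aggregation, WHERE filters rows before.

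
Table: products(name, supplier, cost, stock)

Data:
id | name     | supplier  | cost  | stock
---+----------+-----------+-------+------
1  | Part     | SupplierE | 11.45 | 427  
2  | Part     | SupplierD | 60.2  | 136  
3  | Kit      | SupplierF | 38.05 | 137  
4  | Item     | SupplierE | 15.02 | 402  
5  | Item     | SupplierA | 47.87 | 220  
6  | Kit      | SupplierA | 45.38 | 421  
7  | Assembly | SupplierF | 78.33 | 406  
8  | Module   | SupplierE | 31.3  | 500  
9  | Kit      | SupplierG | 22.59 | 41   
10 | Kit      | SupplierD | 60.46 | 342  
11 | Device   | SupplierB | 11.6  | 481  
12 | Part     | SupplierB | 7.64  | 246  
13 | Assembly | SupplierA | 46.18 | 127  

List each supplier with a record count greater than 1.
SELECT supplier, COUNT(*) as cnt
FROM products
GROUP BY supplier
HAVING COUNT(*) > 1

Result:
  SupplierA: 3
  SupplierB: 2
  SupplierD: 2
  SupplierE: 3
  SupplierF: 2

Note: HAVING filters groups after aggregation, WHERE filters rows before.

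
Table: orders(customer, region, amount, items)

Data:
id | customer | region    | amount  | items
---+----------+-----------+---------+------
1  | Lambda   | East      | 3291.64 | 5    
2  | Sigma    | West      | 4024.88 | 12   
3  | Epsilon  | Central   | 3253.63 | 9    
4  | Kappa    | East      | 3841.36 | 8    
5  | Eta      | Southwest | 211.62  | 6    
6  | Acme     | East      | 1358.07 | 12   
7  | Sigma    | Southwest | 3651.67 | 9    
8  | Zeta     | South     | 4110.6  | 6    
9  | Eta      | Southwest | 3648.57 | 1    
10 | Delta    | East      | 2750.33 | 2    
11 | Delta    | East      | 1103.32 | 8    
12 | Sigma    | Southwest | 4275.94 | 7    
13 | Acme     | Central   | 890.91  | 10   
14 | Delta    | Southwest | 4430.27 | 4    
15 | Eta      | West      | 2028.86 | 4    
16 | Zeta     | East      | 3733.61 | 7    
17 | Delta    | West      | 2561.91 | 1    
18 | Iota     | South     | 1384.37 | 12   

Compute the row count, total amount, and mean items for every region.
SELECT region,
       COUNT(*) as cnt,
       SUM(amount) as total_amount,
       AVG(items) as avg_items
FROM orders
GROUP BY region

Result:
  Central: 2 records, 4144.54 total amount, 9.50 avg items
  East: 6 records, 16078.33 total amount, 7.00 avg items
  South: 2 records, 5494.97 total amount, 9.00 avg items
  Southwest: 5 records, 16218.07 total amount, 5.40 avg items
  West: 3 records, 8615.65 total amount, 5.67 avg items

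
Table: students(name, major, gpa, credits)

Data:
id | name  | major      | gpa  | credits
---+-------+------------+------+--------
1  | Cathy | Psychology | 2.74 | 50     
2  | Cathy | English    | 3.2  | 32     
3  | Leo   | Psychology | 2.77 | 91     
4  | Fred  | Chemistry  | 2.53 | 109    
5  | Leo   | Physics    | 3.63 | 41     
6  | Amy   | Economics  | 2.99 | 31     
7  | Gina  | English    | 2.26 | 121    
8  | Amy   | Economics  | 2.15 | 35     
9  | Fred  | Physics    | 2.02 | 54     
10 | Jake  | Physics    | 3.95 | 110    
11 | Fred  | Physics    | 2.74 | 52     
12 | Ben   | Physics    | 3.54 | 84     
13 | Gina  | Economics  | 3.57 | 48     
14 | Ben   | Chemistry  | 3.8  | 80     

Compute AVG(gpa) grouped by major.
SELECT major, AVG(gpa) as result
FROM students
GROUP BY major

Result:
  Chemistry: 3.17
  Economics: 2.90
  English: 2.73
  Physics: 3.18
  Psychology: 2.76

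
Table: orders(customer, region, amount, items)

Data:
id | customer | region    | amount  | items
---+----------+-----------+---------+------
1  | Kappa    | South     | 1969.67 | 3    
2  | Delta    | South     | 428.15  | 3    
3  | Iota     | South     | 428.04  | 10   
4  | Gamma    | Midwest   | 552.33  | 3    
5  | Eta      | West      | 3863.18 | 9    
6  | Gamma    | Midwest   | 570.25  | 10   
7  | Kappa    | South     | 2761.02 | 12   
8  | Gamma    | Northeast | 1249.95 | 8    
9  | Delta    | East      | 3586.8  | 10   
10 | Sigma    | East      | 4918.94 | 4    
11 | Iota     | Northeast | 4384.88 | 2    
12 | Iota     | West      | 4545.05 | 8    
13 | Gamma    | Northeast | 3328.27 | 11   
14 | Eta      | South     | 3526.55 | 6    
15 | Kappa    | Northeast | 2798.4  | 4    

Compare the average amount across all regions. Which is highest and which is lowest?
SELECT region, AVG(amount)
FROM orders
GROUP BY region
ORDER BY AVG(amount)

All groups:
  Midwest: 561.29
  South: 1822.69
  Northeast: 2940.38
  West: 4204.12
  East: 4252.87

Highest: East (4252.87)
Lowest: Midwest (561.29)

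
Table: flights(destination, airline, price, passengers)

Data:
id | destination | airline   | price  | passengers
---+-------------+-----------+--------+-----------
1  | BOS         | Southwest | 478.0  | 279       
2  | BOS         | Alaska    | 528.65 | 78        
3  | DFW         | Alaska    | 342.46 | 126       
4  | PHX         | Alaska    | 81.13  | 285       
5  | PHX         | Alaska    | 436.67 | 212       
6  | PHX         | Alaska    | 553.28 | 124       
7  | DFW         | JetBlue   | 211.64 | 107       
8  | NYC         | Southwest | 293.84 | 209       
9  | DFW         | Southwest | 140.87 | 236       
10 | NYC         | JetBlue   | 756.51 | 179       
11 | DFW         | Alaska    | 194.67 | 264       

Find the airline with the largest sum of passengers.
SELECT airline, SUM(passengers) as val
FROM flights
GROUP BY airline
ORDER BY val DESC
LIMIT 1

Result: Alaska with sum(passengers) = 1089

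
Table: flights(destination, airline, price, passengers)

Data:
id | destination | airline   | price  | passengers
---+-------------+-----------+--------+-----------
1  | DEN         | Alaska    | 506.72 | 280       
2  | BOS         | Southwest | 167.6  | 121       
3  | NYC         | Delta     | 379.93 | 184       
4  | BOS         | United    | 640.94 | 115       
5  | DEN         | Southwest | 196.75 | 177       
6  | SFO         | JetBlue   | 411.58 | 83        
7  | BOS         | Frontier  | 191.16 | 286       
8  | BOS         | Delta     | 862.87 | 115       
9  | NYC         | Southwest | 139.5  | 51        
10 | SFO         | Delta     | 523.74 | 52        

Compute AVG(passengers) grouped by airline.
SELECT airline, AVG(passengers) as result
FROM flights
GROUP BY airline

Result:
  Alaska: 280.00
  Delta: 117.00
  Frontier: 286.00
  JetBlue: 83.00
  Southwest: 116.33
  United: 115.00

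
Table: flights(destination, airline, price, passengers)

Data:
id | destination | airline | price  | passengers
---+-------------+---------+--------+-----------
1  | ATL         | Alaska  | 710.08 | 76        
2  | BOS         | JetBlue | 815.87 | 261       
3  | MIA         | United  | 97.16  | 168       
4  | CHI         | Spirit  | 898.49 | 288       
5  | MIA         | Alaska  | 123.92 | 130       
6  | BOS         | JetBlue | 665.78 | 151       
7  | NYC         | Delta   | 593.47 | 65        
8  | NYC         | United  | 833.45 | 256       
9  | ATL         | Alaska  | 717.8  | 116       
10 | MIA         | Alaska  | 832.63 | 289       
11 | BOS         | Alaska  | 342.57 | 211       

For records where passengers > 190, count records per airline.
SELECT airline, COUNT(*)
FROM flights
WHERE passengers > 190
GROUP BY airline

Note: WHERE filters rows before grouping.

Result:
  Alaska: 2
  JetBlue: 1
  Spirit: 1
  United: 1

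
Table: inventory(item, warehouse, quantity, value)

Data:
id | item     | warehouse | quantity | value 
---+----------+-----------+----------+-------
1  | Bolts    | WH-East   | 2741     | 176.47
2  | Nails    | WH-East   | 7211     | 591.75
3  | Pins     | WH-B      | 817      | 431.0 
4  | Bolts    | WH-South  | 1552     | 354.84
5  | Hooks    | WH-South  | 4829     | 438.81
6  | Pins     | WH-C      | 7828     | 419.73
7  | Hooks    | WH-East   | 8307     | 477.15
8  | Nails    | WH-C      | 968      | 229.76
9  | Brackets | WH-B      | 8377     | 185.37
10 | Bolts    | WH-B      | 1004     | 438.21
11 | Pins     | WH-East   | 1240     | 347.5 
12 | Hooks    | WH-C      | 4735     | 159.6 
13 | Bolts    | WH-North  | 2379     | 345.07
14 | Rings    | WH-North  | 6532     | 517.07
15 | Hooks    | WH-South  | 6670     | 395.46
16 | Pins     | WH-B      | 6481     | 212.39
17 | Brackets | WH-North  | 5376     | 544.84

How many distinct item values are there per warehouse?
SELECT warehouse, COUNT(DISTINCT item)
FROM inventory
GROUP BY warehouse

Result:
  WH-B: 3 distinct
  WH-C: 3 distinct
  WH-East: 4 distinct
  WH-North: 3 distinct
  WH-South: 2 distinct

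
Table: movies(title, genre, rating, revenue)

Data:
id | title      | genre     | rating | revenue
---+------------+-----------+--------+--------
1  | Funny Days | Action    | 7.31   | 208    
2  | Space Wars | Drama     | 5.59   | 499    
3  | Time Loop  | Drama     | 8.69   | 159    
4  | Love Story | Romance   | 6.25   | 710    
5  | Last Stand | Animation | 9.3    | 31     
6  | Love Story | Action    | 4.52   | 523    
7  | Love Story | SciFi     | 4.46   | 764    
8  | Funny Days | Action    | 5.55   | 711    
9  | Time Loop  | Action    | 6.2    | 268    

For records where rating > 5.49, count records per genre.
SELECT genre, COUNT(*)
FROM movies
WHERE rating > 5.49
GROUP BY genre

Note: WHERE filters rows before grouping.

Result:
  Action: 3
  Animation: 1
  Drama: 2
  Romance: 1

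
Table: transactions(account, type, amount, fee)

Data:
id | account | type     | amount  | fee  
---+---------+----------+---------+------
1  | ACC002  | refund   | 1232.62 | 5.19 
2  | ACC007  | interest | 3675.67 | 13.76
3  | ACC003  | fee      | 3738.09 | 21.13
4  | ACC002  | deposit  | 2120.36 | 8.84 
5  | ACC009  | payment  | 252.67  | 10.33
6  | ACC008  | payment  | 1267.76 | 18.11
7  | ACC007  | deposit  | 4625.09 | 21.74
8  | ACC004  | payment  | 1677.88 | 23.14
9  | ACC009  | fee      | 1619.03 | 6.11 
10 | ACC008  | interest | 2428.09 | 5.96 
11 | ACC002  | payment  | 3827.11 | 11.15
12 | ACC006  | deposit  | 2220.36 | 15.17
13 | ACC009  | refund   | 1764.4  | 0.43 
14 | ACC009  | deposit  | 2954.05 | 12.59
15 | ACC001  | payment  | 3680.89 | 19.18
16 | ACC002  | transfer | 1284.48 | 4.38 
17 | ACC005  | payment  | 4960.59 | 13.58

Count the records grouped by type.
SELECT type, COUNT(*) as count
FROM transactions
GROUP BY type

Result:
  deposit: 4
  fee: 2
  interest: 2
  payment: 6
  refund: 2
  transfer: 1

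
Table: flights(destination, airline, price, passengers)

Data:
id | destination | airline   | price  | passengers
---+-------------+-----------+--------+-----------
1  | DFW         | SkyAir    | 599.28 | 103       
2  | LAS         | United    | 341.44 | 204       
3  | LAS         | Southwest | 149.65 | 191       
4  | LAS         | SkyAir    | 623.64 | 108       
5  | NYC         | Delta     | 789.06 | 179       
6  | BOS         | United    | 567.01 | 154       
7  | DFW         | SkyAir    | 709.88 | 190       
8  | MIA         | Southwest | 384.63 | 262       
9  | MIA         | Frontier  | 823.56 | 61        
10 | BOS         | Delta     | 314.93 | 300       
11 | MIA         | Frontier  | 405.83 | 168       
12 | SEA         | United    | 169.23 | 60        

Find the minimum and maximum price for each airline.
SELECT airline, MIN(price), MAX(price)
FROM flights
GROUP BY airline

Result:
  Delta: min=314.93, max=789.06
  Frontier: min=405.83, max=823.56
  SkyAir: min=599.28, max=709.88
  Southwest: min=149.65, max=384.63
  United: min=169.23, max=567.01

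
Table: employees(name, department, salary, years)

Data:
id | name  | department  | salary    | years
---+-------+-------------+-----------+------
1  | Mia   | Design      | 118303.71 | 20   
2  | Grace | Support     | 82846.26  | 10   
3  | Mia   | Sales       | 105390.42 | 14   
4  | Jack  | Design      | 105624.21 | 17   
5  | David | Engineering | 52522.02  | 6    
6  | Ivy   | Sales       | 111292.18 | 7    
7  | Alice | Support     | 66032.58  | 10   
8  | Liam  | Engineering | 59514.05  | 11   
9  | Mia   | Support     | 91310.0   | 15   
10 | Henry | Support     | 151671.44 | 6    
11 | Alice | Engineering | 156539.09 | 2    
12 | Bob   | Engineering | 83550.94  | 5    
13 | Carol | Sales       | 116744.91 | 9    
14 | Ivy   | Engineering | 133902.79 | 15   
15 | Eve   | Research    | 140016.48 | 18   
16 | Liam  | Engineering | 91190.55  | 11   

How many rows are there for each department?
SELECT department, COUNT(*) as count
FROM employees
GROUP BY department

Result:
  Design: 2
  Engineering: 6
  Research: 1
  Sales: 3
  Support: 4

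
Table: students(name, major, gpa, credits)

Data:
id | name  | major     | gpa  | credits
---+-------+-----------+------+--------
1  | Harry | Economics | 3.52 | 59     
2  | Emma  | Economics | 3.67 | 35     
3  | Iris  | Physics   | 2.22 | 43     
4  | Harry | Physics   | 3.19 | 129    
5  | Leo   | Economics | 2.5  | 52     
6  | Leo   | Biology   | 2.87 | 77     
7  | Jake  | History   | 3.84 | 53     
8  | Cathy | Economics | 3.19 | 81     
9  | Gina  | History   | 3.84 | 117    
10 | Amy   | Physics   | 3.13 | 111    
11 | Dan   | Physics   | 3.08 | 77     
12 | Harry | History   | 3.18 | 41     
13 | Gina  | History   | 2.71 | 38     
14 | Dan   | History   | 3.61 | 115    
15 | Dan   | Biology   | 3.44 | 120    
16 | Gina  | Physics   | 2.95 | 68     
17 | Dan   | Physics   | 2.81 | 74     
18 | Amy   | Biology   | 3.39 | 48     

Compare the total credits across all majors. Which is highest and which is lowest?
SELECT major, SUM(credits)
FROM students
GROUP BY major
ORDER BY SUM(credits)

All groups:
  Economics: 227
  Biology: 245
  History: 364
  Physics: 502

Highest: Physics (502)
Lowest: Economics (227)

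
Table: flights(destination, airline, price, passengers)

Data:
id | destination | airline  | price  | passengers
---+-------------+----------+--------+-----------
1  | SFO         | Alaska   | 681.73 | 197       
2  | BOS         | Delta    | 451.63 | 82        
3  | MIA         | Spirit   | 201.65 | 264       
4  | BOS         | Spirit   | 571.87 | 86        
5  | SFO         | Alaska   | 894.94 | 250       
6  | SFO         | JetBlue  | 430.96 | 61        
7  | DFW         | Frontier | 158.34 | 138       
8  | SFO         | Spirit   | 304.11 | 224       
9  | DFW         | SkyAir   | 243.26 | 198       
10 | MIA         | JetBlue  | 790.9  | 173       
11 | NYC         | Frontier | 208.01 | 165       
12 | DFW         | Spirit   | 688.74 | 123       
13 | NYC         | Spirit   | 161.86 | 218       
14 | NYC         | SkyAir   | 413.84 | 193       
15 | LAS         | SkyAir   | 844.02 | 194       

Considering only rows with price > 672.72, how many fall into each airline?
SELECT airline, COUNT(*)
FROM flights
WHERE price > 672.72
GROUP BY airline

Note: WHERE filters rows before grouping.

Result:
  Alaska: 2
  JetBlue: 1
  SkyAir: 1
  Spirit: 1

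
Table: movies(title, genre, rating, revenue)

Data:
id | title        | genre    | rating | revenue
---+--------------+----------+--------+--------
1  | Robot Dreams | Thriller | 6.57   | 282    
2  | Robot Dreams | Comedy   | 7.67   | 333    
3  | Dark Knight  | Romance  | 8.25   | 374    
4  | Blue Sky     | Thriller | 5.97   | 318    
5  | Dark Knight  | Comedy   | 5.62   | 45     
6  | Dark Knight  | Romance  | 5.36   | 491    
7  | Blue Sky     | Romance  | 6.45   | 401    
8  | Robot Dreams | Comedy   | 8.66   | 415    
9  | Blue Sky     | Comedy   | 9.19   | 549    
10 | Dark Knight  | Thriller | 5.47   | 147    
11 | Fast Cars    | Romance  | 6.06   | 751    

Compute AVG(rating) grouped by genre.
SELECT genre, AVG(rating) as result
FROM movies
GROUP BY genre

Result:
  Comedy: 7.79
  Romance: 6.53
  Thriller: 6.00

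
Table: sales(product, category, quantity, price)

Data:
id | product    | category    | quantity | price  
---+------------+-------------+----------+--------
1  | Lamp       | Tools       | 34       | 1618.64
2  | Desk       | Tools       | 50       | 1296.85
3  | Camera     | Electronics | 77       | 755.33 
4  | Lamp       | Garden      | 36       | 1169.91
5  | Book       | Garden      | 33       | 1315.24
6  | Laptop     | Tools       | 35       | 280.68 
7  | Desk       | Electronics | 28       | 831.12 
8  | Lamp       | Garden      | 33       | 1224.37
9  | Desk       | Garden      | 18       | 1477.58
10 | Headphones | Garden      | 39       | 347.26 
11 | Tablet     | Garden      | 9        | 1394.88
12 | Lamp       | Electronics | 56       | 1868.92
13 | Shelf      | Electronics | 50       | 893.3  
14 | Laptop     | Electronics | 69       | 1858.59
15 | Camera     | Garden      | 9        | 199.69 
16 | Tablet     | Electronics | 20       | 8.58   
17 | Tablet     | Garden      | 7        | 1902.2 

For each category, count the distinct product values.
SELECT category, COUNT(DISTINCT product)
FROM sales
GROUP BY category

Result:
  Electronics: 6 distinct
  Garden: 6 distinct
  Tools: 3 distinct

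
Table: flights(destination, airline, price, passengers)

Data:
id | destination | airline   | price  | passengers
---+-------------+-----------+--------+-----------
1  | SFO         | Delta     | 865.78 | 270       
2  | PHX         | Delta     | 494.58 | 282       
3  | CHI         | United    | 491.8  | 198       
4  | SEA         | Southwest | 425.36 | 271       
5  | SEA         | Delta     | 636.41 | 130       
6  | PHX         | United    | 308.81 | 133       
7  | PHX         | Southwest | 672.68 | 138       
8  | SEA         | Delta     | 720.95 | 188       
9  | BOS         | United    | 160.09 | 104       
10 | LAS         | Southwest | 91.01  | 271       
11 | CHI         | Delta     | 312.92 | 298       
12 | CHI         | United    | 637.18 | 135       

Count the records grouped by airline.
SELECT airline, COUNT(*) as count
FROM flights
GROUP BY airline

Result:
  Delta: 5
  Southwest: 3
  United: 4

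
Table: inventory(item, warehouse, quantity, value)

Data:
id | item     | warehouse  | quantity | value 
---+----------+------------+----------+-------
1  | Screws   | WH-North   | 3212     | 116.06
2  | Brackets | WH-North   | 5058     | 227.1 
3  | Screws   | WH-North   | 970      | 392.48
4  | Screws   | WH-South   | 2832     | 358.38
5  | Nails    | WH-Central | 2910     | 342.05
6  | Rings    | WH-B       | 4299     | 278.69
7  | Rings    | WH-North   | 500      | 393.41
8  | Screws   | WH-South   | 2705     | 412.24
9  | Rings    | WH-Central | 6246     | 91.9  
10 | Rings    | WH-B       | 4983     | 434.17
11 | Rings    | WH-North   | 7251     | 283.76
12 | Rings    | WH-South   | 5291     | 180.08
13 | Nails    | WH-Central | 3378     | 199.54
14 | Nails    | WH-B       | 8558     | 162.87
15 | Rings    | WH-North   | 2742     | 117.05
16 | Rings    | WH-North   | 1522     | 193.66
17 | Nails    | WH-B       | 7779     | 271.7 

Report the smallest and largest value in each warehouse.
SELECT warehouse, MIN(value), MAX(value)
FROM inventory
GROUP BY warehouse

Result:
  WH-B: min=162.87, max=434.17
  WH-Central: min=91.90, max=342.05
  WH-North: min=116.06, max=393.41
  WH-South: min=180.08, max=412.24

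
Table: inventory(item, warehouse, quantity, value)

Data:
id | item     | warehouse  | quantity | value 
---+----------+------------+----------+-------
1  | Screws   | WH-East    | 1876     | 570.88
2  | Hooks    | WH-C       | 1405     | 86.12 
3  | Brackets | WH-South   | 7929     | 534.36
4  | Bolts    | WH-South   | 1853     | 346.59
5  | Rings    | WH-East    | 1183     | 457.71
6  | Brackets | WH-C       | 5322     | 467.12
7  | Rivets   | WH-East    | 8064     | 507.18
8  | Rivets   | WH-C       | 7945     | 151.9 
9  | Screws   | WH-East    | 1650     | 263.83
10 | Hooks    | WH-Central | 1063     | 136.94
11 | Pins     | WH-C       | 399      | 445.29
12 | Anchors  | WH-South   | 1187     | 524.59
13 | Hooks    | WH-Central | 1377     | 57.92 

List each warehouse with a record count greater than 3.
SELECT warehouse, COUNT(*) as cnt
FROM inventory
GROUP BY warehouse
HAVING COUNT(*) > 3

Result:
  WH-C: 4
  WH-East: 4

Note: HAVING filters groups after aggregation, WHERE filters rows before.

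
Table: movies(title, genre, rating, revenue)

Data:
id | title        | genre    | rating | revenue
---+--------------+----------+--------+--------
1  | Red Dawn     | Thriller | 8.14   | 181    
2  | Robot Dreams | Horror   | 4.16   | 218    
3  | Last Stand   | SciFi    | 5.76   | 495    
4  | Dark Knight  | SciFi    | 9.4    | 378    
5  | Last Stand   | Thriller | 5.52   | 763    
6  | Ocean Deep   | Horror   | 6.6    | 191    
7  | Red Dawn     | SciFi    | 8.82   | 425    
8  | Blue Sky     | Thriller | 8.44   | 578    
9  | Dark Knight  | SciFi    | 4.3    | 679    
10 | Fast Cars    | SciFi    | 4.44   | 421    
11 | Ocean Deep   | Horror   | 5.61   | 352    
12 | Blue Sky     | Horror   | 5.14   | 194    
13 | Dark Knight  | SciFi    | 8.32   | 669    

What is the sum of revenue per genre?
SELECT genre, SUM(revenue) as result
FROM movies
GROUP BY genre

Result:
  Horror: 955
  SciFi: 3067
  Thriller: 1522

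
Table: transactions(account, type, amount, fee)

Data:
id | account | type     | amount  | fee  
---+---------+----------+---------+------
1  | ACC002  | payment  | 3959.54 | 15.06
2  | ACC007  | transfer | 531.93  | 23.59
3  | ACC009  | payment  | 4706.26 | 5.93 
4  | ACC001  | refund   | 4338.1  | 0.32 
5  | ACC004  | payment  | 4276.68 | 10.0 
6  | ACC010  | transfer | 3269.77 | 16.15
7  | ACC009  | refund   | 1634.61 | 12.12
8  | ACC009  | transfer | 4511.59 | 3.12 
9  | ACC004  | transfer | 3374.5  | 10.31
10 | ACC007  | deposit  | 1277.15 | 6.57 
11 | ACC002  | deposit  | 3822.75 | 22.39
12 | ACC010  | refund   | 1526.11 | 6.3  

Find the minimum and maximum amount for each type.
SELECT type, MIN(amount), MAX(amount)
FROM transactions
GROUP BY type

Result:
  deposit: min=1277.15, max=3822.75
  payment: min=3959.54, max=4706.26
  refund: min=1526.11, max=4338.10
  transfer: min=531.93, max=4511.59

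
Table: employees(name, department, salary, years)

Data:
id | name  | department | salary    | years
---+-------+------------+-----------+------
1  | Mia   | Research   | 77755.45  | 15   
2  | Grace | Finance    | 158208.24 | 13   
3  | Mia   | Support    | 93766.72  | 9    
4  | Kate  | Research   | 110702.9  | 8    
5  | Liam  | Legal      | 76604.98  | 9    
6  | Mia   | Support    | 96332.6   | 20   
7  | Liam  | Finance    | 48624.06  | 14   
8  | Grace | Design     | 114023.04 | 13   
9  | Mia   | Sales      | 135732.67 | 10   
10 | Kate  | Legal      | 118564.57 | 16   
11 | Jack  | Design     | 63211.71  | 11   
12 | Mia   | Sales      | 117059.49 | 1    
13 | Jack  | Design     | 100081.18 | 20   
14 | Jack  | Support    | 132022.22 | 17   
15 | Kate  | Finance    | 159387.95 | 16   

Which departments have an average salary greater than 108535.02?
SELECT department, AVG(salary)
FROM employees
GROUP BY department
HAVING AVG(salary) > 108535.02

Result:
  Finance: avg=122073.42
  Sales: avg=126396.08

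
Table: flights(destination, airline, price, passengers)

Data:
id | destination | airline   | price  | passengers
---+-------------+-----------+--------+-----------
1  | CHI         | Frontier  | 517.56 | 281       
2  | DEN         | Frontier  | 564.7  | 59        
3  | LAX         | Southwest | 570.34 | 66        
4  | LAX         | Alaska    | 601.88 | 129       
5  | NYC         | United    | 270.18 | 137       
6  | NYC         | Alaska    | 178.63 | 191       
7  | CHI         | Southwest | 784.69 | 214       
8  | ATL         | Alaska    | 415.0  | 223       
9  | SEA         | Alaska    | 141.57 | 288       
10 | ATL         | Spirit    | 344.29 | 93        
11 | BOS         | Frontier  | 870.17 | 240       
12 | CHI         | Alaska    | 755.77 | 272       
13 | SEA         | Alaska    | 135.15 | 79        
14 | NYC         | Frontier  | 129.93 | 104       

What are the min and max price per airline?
SELECT airline, MIN(price), MAX(price)
FROM flights
GROUP BY airline

Result:
  Alaska: min=135.15, max=755.77
  Frontier: min=129.93, max=870.17
  Southwest: min=570.34, max=784.69
  Spirit: min=344.29, max=344.29
  United: min=270.18, max=270.18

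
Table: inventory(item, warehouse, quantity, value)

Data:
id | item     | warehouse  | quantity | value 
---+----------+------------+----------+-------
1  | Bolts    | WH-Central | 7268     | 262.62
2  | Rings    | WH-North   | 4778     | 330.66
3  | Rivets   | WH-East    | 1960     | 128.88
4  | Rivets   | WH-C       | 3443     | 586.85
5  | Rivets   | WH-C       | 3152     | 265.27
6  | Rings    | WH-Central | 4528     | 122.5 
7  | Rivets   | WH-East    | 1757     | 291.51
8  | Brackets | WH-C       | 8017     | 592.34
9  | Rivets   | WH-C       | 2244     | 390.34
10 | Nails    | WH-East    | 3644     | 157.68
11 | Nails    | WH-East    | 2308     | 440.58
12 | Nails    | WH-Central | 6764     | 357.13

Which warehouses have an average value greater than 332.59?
SELECT warehouse, AVG(value)
FROM inventory
GROUP BY warehouse
HAVING AVG(value) > 332.59

Result:
  WH-C: avg=458.70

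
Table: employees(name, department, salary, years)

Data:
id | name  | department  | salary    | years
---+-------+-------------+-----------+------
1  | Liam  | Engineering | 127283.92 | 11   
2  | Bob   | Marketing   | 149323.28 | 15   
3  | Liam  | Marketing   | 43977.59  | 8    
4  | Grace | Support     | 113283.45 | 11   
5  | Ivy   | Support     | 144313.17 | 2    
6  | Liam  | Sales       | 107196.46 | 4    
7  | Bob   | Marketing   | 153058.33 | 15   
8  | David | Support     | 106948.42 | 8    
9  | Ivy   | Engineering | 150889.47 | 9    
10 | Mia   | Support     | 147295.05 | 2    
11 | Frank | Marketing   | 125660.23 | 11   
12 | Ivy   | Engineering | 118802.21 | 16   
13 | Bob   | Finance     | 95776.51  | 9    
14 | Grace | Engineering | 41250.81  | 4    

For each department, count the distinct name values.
SELECT department, COUNT(DISTINCT name)
FROM employees
GROUP BY department

Result:
  Engineering: 3 distinct
  Finance: 1 distinct
  Marketing: 3 distinct
  Sales: 1 distinct
  Support: 4 distinct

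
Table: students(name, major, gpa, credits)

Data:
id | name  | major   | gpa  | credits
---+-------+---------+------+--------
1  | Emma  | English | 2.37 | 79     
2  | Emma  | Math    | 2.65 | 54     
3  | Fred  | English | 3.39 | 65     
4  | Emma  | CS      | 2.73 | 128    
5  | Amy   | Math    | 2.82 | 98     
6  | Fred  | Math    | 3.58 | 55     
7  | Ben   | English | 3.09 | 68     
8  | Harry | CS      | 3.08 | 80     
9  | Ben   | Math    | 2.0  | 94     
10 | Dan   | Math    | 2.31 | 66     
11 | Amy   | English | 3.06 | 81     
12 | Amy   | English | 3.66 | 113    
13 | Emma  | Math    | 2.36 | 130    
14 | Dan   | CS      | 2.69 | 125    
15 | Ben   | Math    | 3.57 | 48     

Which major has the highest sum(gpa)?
SELECT major, SUM(gpa) as val
FROM students
GROUP BY major
ORDER BY val DESC
LIMIT 1

Result: Math with sum(gpa) = 19.29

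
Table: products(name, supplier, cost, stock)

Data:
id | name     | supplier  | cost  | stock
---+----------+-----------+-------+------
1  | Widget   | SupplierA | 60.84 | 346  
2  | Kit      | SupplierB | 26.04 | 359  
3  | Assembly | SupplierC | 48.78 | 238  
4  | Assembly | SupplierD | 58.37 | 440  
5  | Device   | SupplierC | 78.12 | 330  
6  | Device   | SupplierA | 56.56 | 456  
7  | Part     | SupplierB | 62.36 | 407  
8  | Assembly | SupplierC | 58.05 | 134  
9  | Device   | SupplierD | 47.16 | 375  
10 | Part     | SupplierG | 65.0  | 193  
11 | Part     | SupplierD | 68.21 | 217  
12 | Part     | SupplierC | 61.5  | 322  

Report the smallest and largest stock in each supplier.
SELECT supplier, MIN(stock), MAX(stock)
FROM products
GROUP BY supplier

Result:
  SupplierA: min=346, max=456
  SupplierB: min=359, max=407
  SupplierC: min=134, max=330
  SupplierD: min=217, max=440
  SupplierG: min=193, max=193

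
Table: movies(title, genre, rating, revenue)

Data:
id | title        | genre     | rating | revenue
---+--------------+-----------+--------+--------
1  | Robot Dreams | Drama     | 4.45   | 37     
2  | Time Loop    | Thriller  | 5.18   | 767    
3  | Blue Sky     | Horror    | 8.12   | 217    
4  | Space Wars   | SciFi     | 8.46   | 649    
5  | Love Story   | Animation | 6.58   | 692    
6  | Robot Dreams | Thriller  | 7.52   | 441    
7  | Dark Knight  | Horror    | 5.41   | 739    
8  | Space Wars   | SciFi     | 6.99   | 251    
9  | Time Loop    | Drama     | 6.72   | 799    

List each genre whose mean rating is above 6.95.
SELECT genre, AVG(rating)
FROM movies
GROUP BY genre
HAVING AVG(rating) > 6.95

Result:
  SciFi: avg=7.73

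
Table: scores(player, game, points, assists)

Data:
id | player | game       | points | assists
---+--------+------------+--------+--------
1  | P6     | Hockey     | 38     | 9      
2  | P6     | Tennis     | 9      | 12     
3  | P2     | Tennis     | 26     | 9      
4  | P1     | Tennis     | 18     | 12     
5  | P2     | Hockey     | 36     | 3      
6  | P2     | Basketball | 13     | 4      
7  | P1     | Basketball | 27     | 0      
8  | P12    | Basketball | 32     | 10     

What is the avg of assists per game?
SELECT game, AVG(assists) as result
FROM scores
GROUP BY game

Result:
  Basketball: 4.67
  Hockey: 6.00
  Tennis: 11.00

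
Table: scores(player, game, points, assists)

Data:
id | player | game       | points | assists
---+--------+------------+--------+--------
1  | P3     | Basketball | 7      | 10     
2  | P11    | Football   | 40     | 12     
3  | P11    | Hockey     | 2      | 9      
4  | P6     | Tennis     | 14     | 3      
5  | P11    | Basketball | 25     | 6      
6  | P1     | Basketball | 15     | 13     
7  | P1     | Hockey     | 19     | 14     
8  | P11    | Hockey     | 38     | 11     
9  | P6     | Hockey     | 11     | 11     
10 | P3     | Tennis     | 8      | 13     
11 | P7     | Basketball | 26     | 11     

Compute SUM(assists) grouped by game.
SELECT game, SUM(assists) as result
FROM scores
GROUP BY game

Result:
  Basketball: 40
  Football: 12
  Hockey: 45
  Tennis: 16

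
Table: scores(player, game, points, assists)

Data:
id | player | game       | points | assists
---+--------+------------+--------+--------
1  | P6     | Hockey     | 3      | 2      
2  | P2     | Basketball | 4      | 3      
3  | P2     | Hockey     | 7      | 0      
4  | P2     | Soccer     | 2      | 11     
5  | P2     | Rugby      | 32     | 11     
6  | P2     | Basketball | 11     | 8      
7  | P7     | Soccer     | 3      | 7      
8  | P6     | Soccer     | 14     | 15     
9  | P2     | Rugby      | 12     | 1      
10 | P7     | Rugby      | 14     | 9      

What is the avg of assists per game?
SELECT game, AVG(assists) as result
FROM scores
GROUP BY game

Result:
  Basketball: 5.50
  Hockey: 1.00
  Rugby: 7.00
  Soccer: 11.00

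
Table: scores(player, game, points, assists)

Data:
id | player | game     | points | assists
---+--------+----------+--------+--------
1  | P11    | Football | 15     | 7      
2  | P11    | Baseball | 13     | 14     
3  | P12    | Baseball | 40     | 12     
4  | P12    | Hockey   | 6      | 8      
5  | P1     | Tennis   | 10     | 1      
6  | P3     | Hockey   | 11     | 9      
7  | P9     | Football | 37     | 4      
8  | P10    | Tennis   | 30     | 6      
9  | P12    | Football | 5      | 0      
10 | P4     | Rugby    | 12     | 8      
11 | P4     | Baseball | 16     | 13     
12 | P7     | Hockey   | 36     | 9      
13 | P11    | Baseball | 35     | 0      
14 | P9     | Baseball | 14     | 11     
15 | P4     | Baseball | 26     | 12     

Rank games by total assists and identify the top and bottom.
SELECT game, SUM(assists)
FROM scores
GROUP BY game
ORDER BY SUM(assists)

All groups:
  Tennis: 7
  Rugby: 8
  Football: 11
  Hockey: 26
  Baseball: 62

Highest: Baseball (62)
Lowest: Tennis (7)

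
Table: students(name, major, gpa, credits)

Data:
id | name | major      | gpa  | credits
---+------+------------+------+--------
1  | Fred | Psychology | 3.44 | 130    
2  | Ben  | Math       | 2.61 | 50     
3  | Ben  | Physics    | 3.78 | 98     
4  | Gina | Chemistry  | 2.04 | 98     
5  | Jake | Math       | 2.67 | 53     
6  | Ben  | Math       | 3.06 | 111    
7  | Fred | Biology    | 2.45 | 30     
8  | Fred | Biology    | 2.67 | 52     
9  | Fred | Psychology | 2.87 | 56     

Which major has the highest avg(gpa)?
SELECT major, AVG(gpa) as val
FROM students
GROUP BY major
ORDER BY val DESC
LIMIT 1

Result: Physics with avg(gpa) = 3.78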